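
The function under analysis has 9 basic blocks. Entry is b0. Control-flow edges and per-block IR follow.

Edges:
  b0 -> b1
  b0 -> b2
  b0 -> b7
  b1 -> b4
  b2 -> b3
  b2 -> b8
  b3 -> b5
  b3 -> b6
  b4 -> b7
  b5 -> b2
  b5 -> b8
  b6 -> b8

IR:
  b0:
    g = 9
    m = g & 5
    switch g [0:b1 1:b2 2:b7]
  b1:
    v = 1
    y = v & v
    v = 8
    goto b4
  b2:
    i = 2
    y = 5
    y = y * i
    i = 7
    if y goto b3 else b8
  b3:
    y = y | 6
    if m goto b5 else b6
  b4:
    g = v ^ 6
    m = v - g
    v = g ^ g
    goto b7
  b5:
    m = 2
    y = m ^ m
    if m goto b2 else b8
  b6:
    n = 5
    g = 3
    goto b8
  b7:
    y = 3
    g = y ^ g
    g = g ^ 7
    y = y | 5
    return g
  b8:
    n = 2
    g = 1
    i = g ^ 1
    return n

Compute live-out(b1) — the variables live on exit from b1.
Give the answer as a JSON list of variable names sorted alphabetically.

Answer: ["v"]

Derivation:
Per-block:
  b0: {g,m} / ∅
  b1: {v,y} / ∅
  b2: {i,y} / ∅
  b3: {y} / {m,y}
  b4: {g,m,v} / {v}
  b5: {m,y} / ∅
  b6: {g,n} / ∅
  b7: {g,y} / {g}
  b8: {g,i,n} / ∅

Liveness:
  b0 li=∅ lo={g,m}
  b1 li=∅ lo={v}
  b2 li={m} lo={m,y}
  b3 li={m,y} lo=∅
  b4 li={v} lo={g}
  b5 li=∅ lo={m}
  b6 li=∅ lo=∅
  b7 li={g} lo=∅
  b8 li=∅ lo=∅

live-out(b1) = ["v"]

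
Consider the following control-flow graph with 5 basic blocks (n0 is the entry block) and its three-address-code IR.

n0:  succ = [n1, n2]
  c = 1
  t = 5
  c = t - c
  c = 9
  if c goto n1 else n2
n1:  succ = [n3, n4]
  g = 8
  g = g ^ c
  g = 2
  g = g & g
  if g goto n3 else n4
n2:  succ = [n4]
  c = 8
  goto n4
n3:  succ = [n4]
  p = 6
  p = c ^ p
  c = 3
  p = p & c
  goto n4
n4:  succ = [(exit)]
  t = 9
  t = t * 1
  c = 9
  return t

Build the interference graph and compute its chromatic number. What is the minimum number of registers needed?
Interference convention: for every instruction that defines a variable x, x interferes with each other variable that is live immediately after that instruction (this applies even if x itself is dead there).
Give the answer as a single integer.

Answer: 2

Working:
Per-block:
  n0: def={c,t} ue=∅
  n1: def={g} ue={c}
  n2: def={c} ue=∅
  n3: def={c,p} ue={c}
  n4: def={c,t} ue=∅

Backward fixpoint:
  live n0: ∅→{c}
  live n1: {c}→{c}
  live n2: ∅→∅
  live n3: {c}→∅
  live n4: ∅→∅

Interference:
  c↔{g,p,t}
  g↔{c}
  p↔{c}
  t↔{c}

Registers:
  {c,g} pairwise interfere (2-clique) ⇒ χ ≥ 2
  2-colouring: r0={c}  r1={g,p,t}
  χ = 2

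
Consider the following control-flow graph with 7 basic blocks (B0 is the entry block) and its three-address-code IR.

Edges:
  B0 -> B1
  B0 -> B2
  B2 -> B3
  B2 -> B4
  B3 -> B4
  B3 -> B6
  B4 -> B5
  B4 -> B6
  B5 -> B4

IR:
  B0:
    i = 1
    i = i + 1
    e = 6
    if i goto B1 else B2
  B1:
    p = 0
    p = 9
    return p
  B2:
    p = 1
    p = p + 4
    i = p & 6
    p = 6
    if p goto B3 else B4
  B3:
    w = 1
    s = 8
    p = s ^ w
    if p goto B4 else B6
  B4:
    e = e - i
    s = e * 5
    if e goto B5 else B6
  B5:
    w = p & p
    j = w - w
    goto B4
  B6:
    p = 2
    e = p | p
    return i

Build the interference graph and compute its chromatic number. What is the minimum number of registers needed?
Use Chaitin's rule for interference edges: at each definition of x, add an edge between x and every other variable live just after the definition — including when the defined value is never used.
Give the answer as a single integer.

def/use:
  B0: {e,i} / ∅
  B1: {p} / ∅
  B2: {i,p} / ∅
  B3: {p,s,w} / ∅
  B4: {e,s} / {e,i}
  B5: {j,w} / {p}
  B6: {e,p} / {i}

Liveness:
  B0 li=∅ lo={e}
  B1 li=∅ lo=∅
  B2 li={e} lo={e,i,p}
  B3 li={e,i} lo={e,i,p}
  B4 li={e,i,p} lo={e,i,p}
  B5 li={e,i,p} lo={e,i,p}
  B6 li={i} lo=∅

Interference:
  e — {i,j,p,s,w}
  i — {e,j,p,s,w}
  j — {e,i,p}
  p — {e,i,j,s,w}
  s — {e,i,p,w}
  w — {e,i,p,s}

Chromatic number:
  lower bound: {e,i,p,s,w} mutually conflict ⇒ χ ≥ 5
  assign e→R0 i→R1 j→R3 p→R2 s→R3 w→R4 — no edge inside a register ⇒ χ ≤ 5
  χ = 5

Answer: 5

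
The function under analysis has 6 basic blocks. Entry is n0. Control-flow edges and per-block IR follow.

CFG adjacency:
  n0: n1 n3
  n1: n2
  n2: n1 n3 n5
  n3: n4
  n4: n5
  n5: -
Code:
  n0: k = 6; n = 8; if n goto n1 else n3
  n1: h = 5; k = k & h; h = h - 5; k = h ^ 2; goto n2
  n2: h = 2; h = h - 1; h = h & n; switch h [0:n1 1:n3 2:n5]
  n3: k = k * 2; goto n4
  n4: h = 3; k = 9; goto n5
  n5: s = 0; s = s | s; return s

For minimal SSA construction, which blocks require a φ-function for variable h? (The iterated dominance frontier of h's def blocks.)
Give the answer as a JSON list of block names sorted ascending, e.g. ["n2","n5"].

idom tree: n1←n0 n2←n1 n3←n0 n4←n3 n5←n0
Join-block Dom:
  n1: preds {n0,n2}: {n0} ∩ {n0,n1,n2} = {n0}; idom=n0
  n3: preds {n0,n2}: {n0} ∩ {n0,n1,n2} = {n0}; idom=n0
  n5: preds {n2,n4}: {n0,n1,n2} ∩ {n0,n3,n4} = {n0}; idom=n0

DF walk-up:
  n1←n0: walk · to n0
  n1←n2: walk n2→n1 to n0
  n3←n0: walk · to n0
  n3←n2: walk n2→n1 to n0
  n5←n2: walk n2→n1 to n0
  n5←n4: walk n4→n3 to n0
  n0: DF=∅
  n1: DF={n1,n3,n5}
  n2: DF={n1,n3,n5}
  n3: DF={n5}
  n4: DF={n5}
  n5: DF=∅

φ for h: defs {n1,n2,n4}
  DF⁺ = {n1,n3,n5}

Answer: ["n1", "n3", "n5"]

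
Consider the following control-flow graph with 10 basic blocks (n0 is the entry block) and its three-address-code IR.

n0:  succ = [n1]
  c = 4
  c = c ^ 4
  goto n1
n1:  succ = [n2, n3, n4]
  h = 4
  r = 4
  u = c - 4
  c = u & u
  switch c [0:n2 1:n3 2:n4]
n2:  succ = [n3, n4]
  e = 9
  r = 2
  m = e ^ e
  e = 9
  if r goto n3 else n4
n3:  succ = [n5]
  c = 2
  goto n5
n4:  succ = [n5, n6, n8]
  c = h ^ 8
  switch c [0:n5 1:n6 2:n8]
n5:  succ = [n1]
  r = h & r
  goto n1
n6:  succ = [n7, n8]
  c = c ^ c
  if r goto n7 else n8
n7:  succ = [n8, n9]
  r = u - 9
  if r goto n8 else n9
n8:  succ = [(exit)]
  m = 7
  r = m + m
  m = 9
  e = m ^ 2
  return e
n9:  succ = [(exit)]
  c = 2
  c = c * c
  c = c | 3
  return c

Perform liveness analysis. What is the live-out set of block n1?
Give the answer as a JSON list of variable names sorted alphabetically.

Block summaries:
  n0 def {c} use ∅
  n1 def {c,h,r,u} use {c}
  n2 def {e,m,r} use ∅
  n3 def {c} use ∅
  n4 def {c} use {h}
  n5 def {r} use {h,r}
  n6 def {c} use {c,r}
  n7 def {r} use {u}
  n8 def {e,m,r} use ∅
  n9 def {c} use ∅

Live sets:
  n0: in=∅ out={c}
  n1: in={c} out={h,r,u}
  n2: in={h,u} out={h,r,u}
  n3: in={h,r} out={c,h,r}
  n4: in={h,r,u} out={c,h,r,u}
  n5: in={c,h,r} out={c}
  n6: in={c,r,u} out={u}
  n7: in={u} out=∅
  n8: in=∅ out=∅
  n9: in=∅ out=∅

live-out(n1) = ["h", "r", "u"]

Answer: ["h", "r", "u"]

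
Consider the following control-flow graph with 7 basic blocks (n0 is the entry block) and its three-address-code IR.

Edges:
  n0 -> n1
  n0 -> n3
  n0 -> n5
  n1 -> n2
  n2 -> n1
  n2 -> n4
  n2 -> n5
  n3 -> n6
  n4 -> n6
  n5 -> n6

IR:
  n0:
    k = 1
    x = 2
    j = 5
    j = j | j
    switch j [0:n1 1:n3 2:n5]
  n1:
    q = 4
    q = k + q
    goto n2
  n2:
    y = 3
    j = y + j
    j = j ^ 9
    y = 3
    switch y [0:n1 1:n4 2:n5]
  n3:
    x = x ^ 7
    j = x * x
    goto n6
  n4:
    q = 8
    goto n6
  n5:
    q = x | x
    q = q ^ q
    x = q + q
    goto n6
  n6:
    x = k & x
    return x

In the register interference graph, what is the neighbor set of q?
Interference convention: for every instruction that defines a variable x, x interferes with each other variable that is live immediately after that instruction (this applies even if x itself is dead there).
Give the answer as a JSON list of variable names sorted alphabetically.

def/use:
  n0 def {j,k,x} use ∅
  n1 def {q} use {k}
  n2 def {j,y} use {j}
  n3 def {j,x} use {x}
  n4 def {q} use ∅
  n5 def {q,x} use {x}
  n6 def {x} use {k,x}

Live sets:
  n0 li=∅ lo={j,k,x}
  n1 li={j,k,x} lo={j,k,x}
  n2 li={j,k,x} lo={j,k,x}
  n3 li={k,x} lo={k,x}
  n4 li={k,x} lo={k,x}
  n5 li={k,x} lo={k,x}
  n6 li={k,x} lo=∅

Conflict graph:
  j↔{k,q,x,y}
  k↔{j,q,x,y}
  q↔{j,k,x}
  x↔{j,k,q,y}
  y↔{j,k,x}

N(q) = ["j", "k", "x"]

Answer: ["j", "k", "x"]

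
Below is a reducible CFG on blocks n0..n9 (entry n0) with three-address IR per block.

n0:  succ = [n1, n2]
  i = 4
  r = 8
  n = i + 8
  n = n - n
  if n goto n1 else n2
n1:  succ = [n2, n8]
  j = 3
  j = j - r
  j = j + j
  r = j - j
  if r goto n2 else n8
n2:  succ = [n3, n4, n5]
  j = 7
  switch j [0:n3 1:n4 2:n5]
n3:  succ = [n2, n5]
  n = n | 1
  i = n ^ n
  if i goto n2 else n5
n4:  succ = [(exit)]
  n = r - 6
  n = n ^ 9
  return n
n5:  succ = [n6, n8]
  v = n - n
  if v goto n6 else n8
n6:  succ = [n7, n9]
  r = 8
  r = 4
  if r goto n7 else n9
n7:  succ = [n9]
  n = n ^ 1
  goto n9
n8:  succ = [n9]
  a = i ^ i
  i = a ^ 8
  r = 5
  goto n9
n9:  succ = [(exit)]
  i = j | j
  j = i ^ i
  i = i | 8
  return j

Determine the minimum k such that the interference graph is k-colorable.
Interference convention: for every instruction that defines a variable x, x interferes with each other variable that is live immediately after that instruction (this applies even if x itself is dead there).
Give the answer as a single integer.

Answer: 4

Derivation:
def/use:
  n0: def={i,n,r} ue=∅
  n1: def={j,r} ue={r}
  n2: def={j} ue=∅
  n3: def={i,n} ue={n}
  n4: def={n} ue={r}
  n5: def={v} ue={n}
  n6: def={r} ue=∅
  n7: def={n} ue={n}
  n8: def={a,i,r} ue={i}
  n9: def={i,j} ue={j}

Backward fixpoint:
  n0 li=∅ lo={i,n,r}
  n1 li={i,n,r} lo={i,j,n,r}
  n2 li={i,n,r} lo={i,j,n,r}
  n3 li={j,n,r} lo={i,j,n,r}
  n4 li={r} lo=∅
  n5 li={i,j,n} lo={i,j,n}
  n6 li={j,n} lo={j,n}
  n7 li={j,n} lo={j}
  n8 li={i,j} lo={j}
  n9 li={j} lo=∅

Conflict graph:
  a — {j}
  i — {j,n,r,v}
  j — {a,i,n,r,v}
  n — {i,j,r,v}
  r — {i,j,n}
  v — {i,j,n}

Registers:
  clique {i,j,n,r} ⇒ need ≥ 4
  assign a→c1 i→c1 j→c0 n→c2 r→c3 v→c3 — no edge inside a register ⇒ χ ≤ 4
  χ = 4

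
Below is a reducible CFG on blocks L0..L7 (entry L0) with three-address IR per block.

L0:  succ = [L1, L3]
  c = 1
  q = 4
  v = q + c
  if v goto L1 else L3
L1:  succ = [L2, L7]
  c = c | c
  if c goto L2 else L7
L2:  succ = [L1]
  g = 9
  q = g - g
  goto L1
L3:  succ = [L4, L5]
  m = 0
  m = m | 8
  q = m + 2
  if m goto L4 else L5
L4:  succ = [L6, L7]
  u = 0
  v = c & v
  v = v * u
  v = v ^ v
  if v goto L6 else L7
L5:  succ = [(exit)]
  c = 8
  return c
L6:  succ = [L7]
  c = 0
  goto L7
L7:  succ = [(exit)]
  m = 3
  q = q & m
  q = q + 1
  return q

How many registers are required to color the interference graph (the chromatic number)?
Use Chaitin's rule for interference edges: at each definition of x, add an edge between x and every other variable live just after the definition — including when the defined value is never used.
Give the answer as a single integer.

Per-block:
  L0 def {c,q,v} use ∅
  L1 def {c} use {c}
  L2 def {g,q} use ∅
  L3 def {m,q} use ∅
  L4 def {u,v} use {c,v}
  L5 def {c} use ∅
  L6 def {c} use ∅
  L7 def {m,q} use {q}

Backward fixpoint:
  live L0: ∅→{c,q,v}
  live L1: {c,q}→{c,q}
  live L2: {c}→{c,q}
  live L3: {c,v}→{c,q,v}
  live L4: {c,q,v}→{q}
  live L5: ∅→∅
  live L6: {q}→{q}
  live L7: {q}→∅

Interfere edges:
  c↔{g,m,q,u,v}
  g↔{c}
  m↔{c,q,v}
  q↔{c,m,u,v}
  u↔{c,q,v}
  v↔{c,m,q,u}

Colouring:
  {c,m,q,v} pairwise interfere (4-clique) ⇒ χ ≥ 4
  4-colouring: R0={c}  R1={g,q}  R2={v}  R3={m,u}
  χ = 4

Answer: 4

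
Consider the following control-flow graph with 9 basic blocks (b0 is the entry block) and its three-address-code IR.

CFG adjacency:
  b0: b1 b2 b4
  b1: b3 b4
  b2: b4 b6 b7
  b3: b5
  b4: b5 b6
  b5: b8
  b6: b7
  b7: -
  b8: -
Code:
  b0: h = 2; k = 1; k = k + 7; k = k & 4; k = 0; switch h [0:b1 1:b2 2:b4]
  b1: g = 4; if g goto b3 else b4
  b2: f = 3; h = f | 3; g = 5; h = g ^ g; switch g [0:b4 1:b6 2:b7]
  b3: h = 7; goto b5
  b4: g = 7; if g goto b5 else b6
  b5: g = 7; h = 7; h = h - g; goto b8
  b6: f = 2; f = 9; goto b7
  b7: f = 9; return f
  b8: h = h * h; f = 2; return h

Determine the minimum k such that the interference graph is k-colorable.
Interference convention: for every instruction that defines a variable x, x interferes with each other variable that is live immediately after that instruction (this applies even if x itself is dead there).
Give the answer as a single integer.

Per-block:
  b0: {h,k} / ∅
  b1: {g} / ∅
  b2: {f,g,h} / ∅
  b3: {h} / ∅
  b4: {g} / ∅
  b5: {g,h} / ∅
  b6: {f} / ∅
  b7: {f} / ∅
  b8: {f,h} / {h}

Backward fixpoint:
  b0: in=∅ out=∅
  b1: in=∅ out=∅
  b2: in=∅ out=∅
  b3: in=∅ out=∅
  b4: in=∅ out=∅
  b5: in=∅ out={h}
  b6: in=∅ out=∅
  b7: in=∅ out=∅
  b8: in={h} out=∅

Interfere edges:
  f — {h}
  g — {h}
  h — {f,g,k}
  k — {h}

Registers:
  clique {f,h} ⇒ need ≥ 2
  2-colouring: c0={h}  c1={f,g,k}
  χ = 2

Answer: 2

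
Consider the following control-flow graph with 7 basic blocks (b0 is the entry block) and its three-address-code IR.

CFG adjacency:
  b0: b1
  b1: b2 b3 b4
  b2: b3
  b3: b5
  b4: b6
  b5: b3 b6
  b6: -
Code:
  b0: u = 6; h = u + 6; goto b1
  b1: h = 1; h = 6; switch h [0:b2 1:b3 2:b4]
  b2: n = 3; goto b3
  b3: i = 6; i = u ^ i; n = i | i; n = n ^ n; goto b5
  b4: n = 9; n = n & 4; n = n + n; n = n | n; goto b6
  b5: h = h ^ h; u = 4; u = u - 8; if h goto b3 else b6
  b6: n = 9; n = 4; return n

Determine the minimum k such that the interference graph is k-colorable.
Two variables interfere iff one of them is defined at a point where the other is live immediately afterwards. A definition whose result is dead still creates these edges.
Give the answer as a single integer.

Answer: 3

Analysis:
def/use:
  b0: def={h,u} ue=∅
  b1: def={h} ue=∅
  b2: def={n} ue=∅
  b3: def={i,n} ue={u}
  b4: def={n} ue=∅
  b5: def={h,u} ue={h}
  b6: def={n} ue=∅

Live sets:
  live b0: ∅→{u}
  live b1: {u}→{h,u}
  live b2: {h,u}→{h,u}
  live b3: {h,u}→{h}
  live b4: ∅→∅
  live b5: {h}→{h,u}
  live b6: ∅→∅

Interfere edges:
  h — {i,n,u}
  i — {h,u}
  n — {h,u}
  u — {h,i,n}

Chromatic number:
  clique {h,i,u} ⇒ need ≥ 3
  assign h→c0 i→c2 n→c2 u→c1 — no edge inside a register ⇒ χ ≤ 3
  χ = 3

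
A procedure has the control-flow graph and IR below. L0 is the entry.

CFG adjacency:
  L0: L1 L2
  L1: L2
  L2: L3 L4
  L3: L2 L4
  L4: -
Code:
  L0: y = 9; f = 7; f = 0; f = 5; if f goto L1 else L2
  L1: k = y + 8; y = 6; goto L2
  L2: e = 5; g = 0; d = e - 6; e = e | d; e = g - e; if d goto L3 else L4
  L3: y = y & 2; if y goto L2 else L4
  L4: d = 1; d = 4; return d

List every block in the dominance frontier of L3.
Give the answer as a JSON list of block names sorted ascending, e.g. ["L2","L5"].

idom tree: L1←L0 L2←L0 L3←L2 L4←L2
Dom∩ at merges:
  L2: preds {L0,L1,L3}: {L0} ∩ {L0,L1} ∩ {L0,L2,L3} = {L0}; idom=L0
  L4: preds {L2,L3}: {L0,L2} ∩ {L0,L2,L3} = {L0,L2}; idom=L2

Frontier:
  L2←L0: walk · to L0
  L2←L1: walk L1 to L0
  L2←L3: walk L3→L2 to L0
  L4←L2: walk · to L2
  L4←L3: walk L3 to L2
  DF(L0)=∅
  DF(L1)={L2}
  DF(L2)={L2}
  DF(L3)={L2,L4}
  DF(L4)=∅

DF(L3) = ["L2", "L4"]

Answer: ["L2", "L4"]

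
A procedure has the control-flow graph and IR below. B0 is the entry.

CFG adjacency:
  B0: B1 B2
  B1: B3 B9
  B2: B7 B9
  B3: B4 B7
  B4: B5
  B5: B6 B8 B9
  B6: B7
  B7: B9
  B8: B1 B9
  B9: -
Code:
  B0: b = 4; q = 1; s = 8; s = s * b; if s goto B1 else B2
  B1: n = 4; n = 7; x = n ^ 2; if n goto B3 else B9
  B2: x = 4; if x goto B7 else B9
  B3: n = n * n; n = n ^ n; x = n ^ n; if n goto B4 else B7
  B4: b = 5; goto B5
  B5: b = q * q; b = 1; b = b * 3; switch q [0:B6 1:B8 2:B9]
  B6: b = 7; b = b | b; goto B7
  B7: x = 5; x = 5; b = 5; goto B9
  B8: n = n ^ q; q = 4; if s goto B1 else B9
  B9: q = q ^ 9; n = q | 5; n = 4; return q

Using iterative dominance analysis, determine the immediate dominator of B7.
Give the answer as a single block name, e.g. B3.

idom tree: B1←B0 B2←B0 B3←B1 B4←B3 B5←B4 B6←B5 B7←B0 B8←B5 B9←B0
Dom at joins:
  B1: preds {B0,B8}: {B0} ∩ {B0,B1,B3,B4,B5,B8} = {B0}; idom=B0
  B7: preds {B2,B3,B6}: {B0,B2} ∩ {B0,B1,B3} ∩ {B0,B1,B3,B4,B5,B6} = {B0}; idom=B0
  B9: preds {B1,B2,B5,B7,B8}: {B0,B1} ∩ {B0,B2} ∩ {B0,B1,B3,B4,B5} ∩ {B0,B7} ∩ {B0,B1,B3,B4,B5,B8} = {B0}; idom=B0

idom(B7) = B0

Answer: B0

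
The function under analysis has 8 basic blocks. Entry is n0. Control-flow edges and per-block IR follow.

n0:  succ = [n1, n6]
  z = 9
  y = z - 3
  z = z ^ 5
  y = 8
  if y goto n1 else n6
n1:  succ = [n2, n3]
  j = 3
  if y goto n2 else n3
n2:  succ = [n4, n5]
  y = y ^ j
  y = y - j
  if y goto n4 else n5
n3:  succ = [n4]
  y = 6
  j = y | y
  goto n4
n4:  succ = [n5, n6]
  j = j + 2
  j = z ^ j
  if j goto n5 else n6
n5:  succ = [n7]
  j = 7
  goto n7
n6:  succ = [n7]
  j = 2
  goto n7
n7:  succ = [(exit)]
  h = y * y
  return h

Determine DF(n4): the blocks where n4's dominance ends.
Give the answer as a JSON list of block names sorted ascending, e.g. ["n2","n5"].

Answer: ["n5", "n6"]

Working:
idom tree: n1←n0 n2←n1 n3←n1 n4←n1 n5←n1 n6←n0 n7←n0
Dom∩ at merges:
  n4: preds {n2,n3}: {n0,n1,n2} ∩ {n0,n1,n3} = {n0,n1}; idom=n1
  n5: preds {n2,n4}: {n0,n1,n2} ∩ {n0,n1,n4} = {n0,n1}; idom=n1
  n6: preds {n0,n4}: {n0} ∩ {n0,n1,n4} = {n0}; idom=n0
  n7: preds {n5,n6}: {n0,n1,n5} ∩ {n0,n6} = {n0}; idom=n0

DF walk-up:
  join n4 pred n2: n2 stop@n1
  join n4 pred n3: n3 stop@n1
  join n5 pred n2: n2 stop@n1
  join n5 pred n4: n4 stop@n1
  join n6 pred n0: · stop@n0
  join n6 pred n4: n4→n1 stop@n0
  join n7 pred n5: n5→n1 stop@n0
  join n7 pred n6: n6 stop@n0
  n0 → ∅
  n1 → {n6,n7}
  n2 → {n4,n5}
  n3 → {n4}
  n4 → {n5,n6}
  n5 → {n7}
  n6 → {n7}
  n7 → ∅

DF(n4) = ["n5", "n6"]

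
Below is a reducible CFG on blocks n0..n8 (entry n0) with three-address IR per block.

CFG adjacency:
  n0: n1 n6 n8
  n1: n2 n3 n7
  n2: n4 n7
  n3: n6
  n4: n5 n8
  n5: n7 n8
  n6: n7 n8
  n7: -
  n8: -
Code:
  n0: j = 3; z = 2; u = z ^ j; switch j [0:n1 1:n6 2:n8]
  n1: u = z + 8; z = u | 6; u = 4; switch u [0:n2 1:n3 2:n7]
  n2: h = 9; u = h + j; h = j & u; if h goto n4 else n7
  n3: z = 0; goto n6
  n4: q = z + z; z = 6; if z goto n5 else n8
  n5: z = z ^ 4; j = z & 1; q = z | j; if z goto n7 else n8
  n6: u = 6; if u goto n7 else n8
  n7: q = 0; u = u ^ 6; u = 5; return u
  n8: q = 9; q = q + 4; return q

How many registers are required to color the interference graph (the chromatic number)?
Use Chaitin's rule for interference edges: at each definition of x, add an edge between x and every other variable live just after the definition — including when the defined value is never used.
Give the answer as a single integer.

Per-block:
  n0: def={j,u,z} ue=∅
  n1: def={u,z} ue={z}
  n2: def={h,u} ue={j}
  n3: def={z} ue=∅
  n4: def={q,z} ue={z}
  n5: def={j,q,z} ue={z}
  n6: def={u} ue=∅
  n7: def={q,u} ue={u}
  n8: def={q} ue=∅

Liveness:
  live n0: ∅→{j,z}
  live n1: {j,z}→{j,u,z}
  live n2: {j,z}→{u,z}
  live n3: ∅→∅
  live n4: {u,z}→{u,z}
  live n5: {u,z}→{u}
  live n6: ∅→{u}
  live n7: {u}→∅
  live n8: ∅→∅

Conflict graph:
  h↔{j,u,z}
  j↔{h,u,z}
  q↔{u,z}
  u↔{h,j,q,z}
  z↔{h,j,q,u}

Registers:
  {h,j,u,z} pairwise interfere (4-clique) ⇒ χ ≥ 4
  4-colouring: r0={u}  r1={z}  r2={h,q}  r3={j}
  χ = 4

Answer: 4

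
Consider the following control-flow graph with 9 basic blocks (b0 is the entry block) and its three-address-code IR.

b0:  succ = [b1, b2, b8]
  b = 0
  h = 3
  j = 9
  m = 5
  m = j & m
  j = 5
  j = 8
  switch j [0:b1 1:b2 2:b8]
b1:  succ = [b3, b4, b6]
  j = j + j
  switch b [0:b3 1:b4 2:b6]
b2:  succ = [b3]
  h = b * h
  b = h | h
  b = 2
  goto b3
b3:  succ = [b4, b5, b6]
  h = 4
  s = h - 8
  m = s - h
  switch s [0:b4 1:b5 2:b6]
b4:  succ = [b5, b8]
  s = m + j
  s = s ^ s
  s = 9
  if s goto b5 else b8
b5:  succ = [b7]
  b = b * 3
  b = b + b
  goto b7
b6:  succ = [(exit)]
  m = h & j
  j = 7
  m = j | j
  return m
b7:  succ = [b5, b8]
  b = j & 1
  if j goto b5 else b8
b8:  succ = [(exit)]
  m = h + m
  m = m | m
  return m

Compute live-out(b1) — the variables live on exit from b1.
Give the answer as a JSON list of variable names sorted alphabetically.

Block summaries:
  b0: def={b,h,j,m} ue=∅
  b1: def={j} ue={b,j}
  b2: def={b,h} ue={b,h}
  b3: def={h,m,s} ue=∅
  b4: def={s} ue={j,m}
  b5: def={b} ue={b}
  b6: def={j,m} ue={h,j}
  b7: def={b} ue={j}
  b8: def={m} ue={h,m}

Live sets:
  b0: in=∅ out={b,h,j,m}
  b1: in={b,h,j,m} out={b,h,j,m}
  b2: in={b,h,j} out={b,j}
  b3: in={b,j} out={b,h,j,m}
  b4: in={b,h,j,m} out={b,h,j,m}
  b5: in={b,h,j,m} out={h,j,m}
  b6: in={h,j} out=∅
  b7: in={h,j,m} out={b,h,j,m}
  b8: in={h,m} out=∅

live-out(b1) = ["b", "h", "j", "m"]

Answer: ["b", "h", "j", "m"]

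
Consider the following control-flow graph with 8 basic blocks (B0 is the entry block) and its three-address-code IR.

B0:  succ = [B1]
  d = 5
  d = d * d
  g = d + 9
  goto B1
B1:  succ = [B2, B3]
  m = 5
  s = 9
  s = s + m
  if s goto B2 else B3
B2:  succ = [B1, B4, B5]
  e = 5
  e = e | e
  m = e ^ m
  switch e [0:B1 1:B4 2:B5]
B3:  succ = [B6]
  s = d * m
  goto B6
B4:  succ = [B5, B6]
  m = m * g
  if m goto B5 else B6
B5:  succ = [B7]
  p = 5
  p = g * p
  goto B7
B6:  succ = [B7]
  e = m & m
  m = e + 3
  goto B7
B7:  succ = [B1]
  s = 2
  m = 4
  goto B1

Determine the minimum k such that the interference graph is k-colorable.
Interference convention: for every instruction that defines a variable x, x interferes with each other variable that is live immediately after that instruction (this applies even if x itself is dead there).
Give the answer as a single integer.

Answer: 4

Working:
def/use:
  B0: {d,g} / ∅
  B1: {m,s} / ∅
  B2: {e,m} / {m}
  B3: {s} / {d,m}
  B4: {m} / {g,m}
  B5: {p} / {g}
  B6: {e,m} / {m}
  B7: {m,s} / ∅

Liveness:
  B0: in=∅ out={d,g}
  B1: in={d,g} out={d,g,m}
  B2: in={d,g,m} out={d,g,m}
  B3: in={d,g,m} out={d,g,m}
  B4: in={d,g,m} out={d,g,m}
  B5: in={d,g} out={d,g}
  B6: in={d,g,m} out={d,g}
  B7: in={d,g} out={d,g}

Interference:
  d — {e,g,m,p,s}
  e — {d,g,m}
  g — {d,e,m,p,s}
  m — {d,e,g,s}
  p — {d,g}
  s — {d,g,m}

Colouring:
  {d,e,g,m} pairwise interfere (4-clique) ⇒ χ ≥ 4
  4-colouring: c0={d}  c1={g}  c2={m,p}  c3={e,s}
  χ = 4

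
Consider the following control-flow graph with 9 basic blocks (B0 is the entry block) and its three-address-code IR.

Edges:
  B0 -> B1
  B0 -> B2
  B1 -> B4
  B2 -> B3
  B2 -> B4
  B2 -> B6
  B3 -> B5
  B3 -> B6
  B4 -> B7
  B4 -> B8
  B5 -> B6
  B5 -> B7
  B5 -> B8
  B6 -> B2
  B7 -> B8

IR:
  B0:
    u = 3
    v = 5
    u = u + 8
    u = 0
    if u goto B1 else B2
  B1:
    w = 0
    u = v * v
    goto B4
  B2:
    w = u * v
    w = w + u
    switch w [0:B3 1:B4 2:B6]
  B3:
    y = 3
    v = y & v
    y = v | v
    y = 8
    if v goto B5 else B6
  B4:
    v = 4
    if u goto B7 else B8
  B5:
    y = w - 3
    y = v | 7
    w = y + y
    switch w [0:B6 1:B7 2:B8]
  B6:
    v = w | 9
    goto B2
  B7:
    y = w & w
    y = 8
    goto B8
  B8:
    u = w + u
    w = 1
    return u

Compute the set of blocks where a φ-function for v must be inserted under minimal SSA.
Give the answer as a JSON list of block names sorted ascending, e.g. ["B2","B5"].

Answer: ["B2", "B4", "B6", "B7", "B8"]

Analysis:
idom tree: B1←B0 B2←B0 B3←B2 B4←B0 B5←B3 B6←B2 B7←B0 B8←B0
Dom at joins:
  B2: preds {B0,B6}: {B0} ∩ {B0,B2,B6} = {B0}; idom=B0
  B4: preds {B1,B2}: {B0,B1} ∩ {B0,B2} = {B0}; idom=B0
  B6: preds {B2,B3,B5}: {B0,B2} ∩ {B0,B2,B3} ∩ {B0,B2,B3,B5} = {B0,B2}; idom=B2
  B7: preds {B4,B5}: {B0,B4} ∩ {B0,B2,B3,B5} = {B0}; idom=B0
  B8: preds {B4,B5,B7}: {B0,B4} ∩ {B0,B2,B3,B5} ∩ {B0,B7} = {B0}; idom=B0

DF derivation:
  join B2 pred B0: · stop@B0
  join B2 pred B6: B6→B2 stop@B0
  join B4 pred B1: B1 stop@B0
  join B4 pred B2: B2 stop@B0
  join B6 pred B2: · stop@B2
  join B6 pred B3: B3 stop@B2
  join B6 pred B5: B5→B3 stop@B2
  join B7 pred B4: B4 stop@B0
  join B7 pred B5: B5→B3→B2 stop@B0
  join B8 pred B4: B4 stop@B0
  join B8 pred B5: B5→B3→B2 stop@B0
  join B8 pred B7: B7 stop@B0
  DF(B0)=∅
  DF(B1)={B4}
  DF(B2)={B2,B4,B7,B8}
  DF(B3)={B6,B7,B8}
  DF(B4)={B7,B8}
  DF(B5)={B6,B7,B8}
  DF(B6)={B2}
  DF(B7)={B8}
  DF(B8)=∅

φ for v: defs {B0,B3,B4,B6}
  DF⁺ = {B2,B4,B6,B7,B8}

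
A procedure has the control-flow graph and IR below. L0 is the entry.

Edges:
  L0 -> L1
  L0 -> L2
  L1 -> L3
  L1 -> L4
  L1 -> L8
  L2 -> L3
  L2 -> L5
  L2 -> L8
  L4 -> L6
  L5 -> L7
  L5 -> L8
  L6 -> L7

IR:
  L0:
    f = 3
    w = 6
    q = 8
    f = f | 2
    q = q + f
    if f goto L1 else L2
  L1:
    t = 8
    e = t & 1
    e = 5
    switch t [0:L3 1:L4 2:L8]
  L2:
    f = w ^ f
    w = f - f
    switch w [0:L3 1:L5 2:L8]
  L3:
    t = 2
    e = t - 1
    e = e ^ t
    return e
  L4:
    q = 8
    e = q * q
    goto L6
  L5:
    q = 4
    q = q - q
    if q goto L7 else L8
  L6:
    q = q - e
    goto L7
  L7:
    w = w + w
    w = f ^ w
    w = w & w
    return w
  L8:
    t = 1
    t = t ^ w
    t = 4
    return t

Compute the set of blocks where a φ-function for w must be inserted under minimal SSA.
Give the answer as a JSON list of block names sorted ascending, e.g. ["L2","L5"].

Answer: ["L3", "L7", "L8"]

Derivation:
idom tree: L1←L0 L2←L0 L3←L0 L4←L1 L5←L2 L6←L4 L7←L0 L8←L0
Dom at joins:
  L3: preds {L1,L2}: {L0,L1} ∩ {L0,L2} = {L0}; idom=L0
  L7: preds {L5,L6}: {L0,L2,L5} ∩ {L0,L1,L4,L6} = {L0}; idom=L0
  L8: preds {L1,L2,L5}: {L0,L1} ∩ {L0,L2} ∩ {L0,L2,L5} = {L0}; idom=L0

Frontier:
  L3←L1: walk L1 to L0
  L3←L2: walk L2 to L0
  L7←L5: walk L5→L2 to L0
  L7←L6: walk L6→L4→L1 to L0
  L8←L1: walk L1 to L0
  L8←L2: walk L2 to L0
  L8←L5: walk L5→L2 to L0
  L0: DF=∅
  L1: DF={L3,L7,L8}
  L2: DF={L3,L7,L8}
  L3: DF=∅
  L4: DF={L7}
  L5: DF={L7,L8}
  L6: DF={L7}
  L7: DF=∅
  L8: DF=∅

φ for w: defs {L0,L2,L7}
  DF⁺ = {L3,L7,L8}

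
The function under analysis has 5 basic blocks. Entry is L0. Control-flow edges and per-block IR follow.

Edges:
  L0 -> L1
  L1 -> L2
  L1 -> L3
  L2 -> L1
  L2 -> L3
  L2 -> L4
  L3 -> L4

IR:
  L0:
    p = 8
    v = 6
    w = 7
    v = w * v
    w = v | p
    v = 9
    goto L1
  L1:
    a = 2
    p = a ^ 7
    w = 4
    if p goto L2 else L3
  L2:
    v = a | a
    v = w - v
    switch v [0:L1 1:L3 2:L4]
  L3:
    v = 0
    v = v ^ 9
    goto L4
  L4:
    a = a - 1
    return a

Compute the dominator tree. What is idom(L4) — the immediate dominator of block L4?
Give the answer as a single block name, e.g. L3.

Answer: L1

Working:
idom tree: L1←L0 L2←L1 L3←L1 L4←L1
Join-block Dom:
  L1: preds {L0,L2}: {L0} ∩ {L0,L1,L2} = {L0}; idom=L0
  L3: preds {L1,L2}: {L0,L1} ∩ {L0,L1,L2} = {L0,L1}; idom=L1
  L4: preds {L2,L3}: {L0,L1,L2} ∩ {L0,L1,L3} = {L0,L1}; idom=L1

idom(L4) = L1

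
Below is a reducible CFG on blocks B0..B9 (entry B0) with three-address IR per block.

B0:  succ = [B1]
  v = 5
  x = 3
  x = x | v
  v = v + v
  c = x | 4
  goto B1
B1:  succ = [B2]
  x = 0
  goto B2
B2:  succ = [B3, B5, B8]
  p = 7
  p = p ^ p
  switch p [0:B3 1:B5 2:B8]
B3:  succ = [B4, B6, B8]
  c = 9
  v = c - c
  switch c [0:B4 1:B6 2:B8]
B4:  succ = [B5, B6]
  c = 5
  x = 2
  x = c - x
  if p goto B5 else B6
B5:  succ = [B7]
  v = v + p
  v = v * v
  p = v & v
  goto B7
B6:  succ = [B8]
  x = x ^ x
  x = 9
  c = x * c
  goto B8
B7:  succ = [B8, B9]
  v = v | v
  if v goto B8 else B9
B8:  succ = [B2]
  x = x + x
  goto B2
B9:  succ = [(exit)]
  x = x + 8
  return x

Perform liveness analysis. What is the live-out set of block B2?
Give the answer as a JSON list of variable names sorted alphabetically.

Per-block:
  B0 def {c,v,x} use ∅
  B1 def {x} use ∅
  B2 def {p} use ∅
  B3 def {c,v} use ∅
  B4 def {c,x} use {p}
  B5 def {p,v} use {p,v}
  B6 def {c,x} use {c,x}
  B7 def {v} use {v}
  B8 def {x} use {x}
  B9 def {x} use {x}

Live sets:
  live B0: ∅→{v}
  live B1: {v}→{v,x}
  live B2: {v,x}→{p,v,x}
  live B3: {p,x}→{c,p,v,x}
  live B4: {p,v}→{c,p,v,x}
  live B5: {p,v,x}→{v,x}
  live B6: {c,v,x}→{v,x}
  live B7: {v,x}→{v,x}
  live B8: {v,x}→{v,x}
  live B9: {x}→∅

live-out(B2) = ["p", "v", "x"]

Answer: ["p", "v", "x"]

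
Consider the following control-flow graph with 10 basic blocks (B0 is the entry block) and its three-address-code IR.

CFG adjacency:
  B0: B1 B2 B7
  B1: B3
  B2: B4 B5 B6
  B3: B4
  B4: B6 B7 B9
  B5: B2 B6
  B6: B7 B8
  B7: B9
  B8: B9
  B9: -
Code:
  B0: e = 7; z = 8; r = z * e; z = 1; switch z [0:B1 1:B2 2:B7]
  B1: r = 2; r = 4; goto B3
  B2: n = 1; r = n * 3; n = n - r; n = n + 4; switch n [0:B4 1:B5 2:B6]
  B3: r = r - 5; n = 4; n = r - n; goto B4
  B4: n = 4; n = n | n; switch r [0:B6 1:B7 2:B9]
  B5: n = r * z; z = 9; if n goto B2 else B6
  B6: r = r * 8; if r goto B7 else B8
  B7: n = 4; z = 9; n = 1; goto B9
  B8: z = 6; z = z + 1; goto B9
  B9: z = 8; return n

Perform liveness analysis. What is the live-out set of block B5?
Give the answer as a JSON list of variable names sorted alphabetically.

Block summaries:
  B0: {e,r,z} / ∅
  B1: {r} / ∅
  B2: {n,r} / ∅
  B3: {n,r} / {r}
  B4: {n} / {r}
  B5: {n,z} / {r,z}
  B6: {r} / {r}
  B7: {n,z} / ∅
  B8: {z} / ∅
  B9: {z} / {n}

Live sets:
  live B0: ∅→{z}
  live B1: ∅→{r}
  live B2: {z}→{n,r,z}
  live B3: {r}→{r}
  live B4: {r}→{n,r}
  live B5: {r,z}→{n,r,z}
  live B6: {n,r}→{n}
  live B7: ∅→{n}
  live B8: {n}→{n}
  live B9: {n}→∅

live-out(B5) = ["n", "r", "z"]

Answer: ["n", "r", "z"]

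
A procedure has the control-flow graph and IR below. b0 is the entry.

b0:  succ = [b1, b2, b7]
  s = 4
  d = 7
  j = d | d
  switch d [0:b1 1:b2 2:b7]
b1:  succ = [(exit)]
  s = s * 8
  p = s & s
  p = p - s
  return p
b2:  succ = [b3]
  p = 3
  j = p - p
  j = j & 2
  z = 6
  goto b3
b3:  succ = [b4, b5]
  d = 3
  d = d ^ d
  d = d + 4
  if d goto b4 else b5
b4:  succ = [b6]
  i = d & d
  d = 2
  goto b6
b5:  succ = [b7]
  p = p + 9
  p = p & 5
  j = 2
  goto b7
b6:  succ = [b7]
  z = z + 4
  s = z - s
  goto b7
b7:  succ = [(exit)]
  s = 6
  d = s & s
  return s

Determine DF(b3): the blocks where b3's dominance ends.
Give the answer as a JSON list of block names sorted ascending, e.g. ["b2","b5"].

idom tree: b1←b0 b2←b0 b3←b2 b4←b3 b5←b3 b6←b4 b7←b0
Dom at joins:
  b7: preds {b0,b5,b6}: {b0} ∩ {b0,b2,b3,b5} ∩ {b0,b2,b3,b4,b6} = {b0}; idom=b0

Frontier:
  b7←b0: walk · to b0
  b7←b5: walk b5→b3→b2 to b0
  b7←b6: walk b6→b4→b3→b2 to b0
  b0: DF=∅
  b1: DF=∅
  b2: DF={b7}
  b3: DF={b7}
  b4: DF={b7}
  b5: DF={b7}
  b6: DF={b7}
  b7: DF=∅

DF(b3) = ["b7"]

Answer: ["b7"]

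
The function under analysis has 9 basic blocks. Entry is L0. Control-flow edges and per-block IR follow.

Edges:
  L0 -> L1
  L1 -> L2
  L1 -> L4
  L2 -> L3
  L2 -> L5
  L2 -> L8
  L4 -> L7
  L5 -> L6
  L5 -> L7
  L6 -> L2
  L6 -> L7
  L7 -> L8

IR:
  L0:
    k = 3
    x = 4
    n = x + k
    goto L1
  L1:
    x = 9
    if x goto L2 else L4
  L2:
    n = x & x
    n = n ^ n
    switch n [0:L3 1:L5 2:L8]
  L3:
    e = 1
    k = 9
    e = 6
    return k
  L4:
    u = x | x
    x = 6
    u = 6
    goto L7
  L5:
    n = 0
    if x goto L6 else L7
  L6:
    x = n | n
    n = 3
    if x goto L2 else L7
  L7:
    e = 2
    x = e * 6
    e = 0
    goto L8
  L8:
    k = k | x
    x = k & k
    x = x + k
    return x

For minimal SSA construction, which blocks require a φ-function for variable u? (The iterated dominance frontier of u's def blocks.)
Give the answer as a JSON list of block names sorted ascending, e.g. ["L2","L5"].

idom tree: L1←L0 L2←L1 L3←L2 L4←L1 L5←L2 L6←L5 L7←L1 L8←L1
Join-block Dom:
  L2: preds {L1,L6}: {L0,L1} ∩ {L0,L1,L2,L5,L6} = {L0,L1}; idom=L1
  L7: preds {L4,L5,L6}: {L0,L1,L4} ∩ {L0,L1,L2,L5} ∩ {L0,L1,L2,L5,L6} = {L0,L1}; idom=L1
  L8: preds {L2,L7}: {L0,L1,L2} ∩ {L0,L1,L7} = {L0,L1}; idom=L1

DF walk-up:
  join L2 pred L1: · stop@L1
  join L2 pred L6: L6→L5→L2 stop@L1
  join L7 pred L4: L4 stop@L1
  join L7 pred L5: L5→L2 stop@L1
  join L7 pred L6: L6→L5→L2 stop@L1
  join L8 pred L2: L2 stop@L1
  join L8 pred L7: L7 stop@L1
  L0 → ∅
  L1 → ∅
  L2 → {L2,L7,L8}
  L3 → ∅
  L4 → {L7}
  L5 → {L2,L7}
  L6 → {L2,L7}
  L7 → {L8}
  L8 → ∅

φ for u: defs {L4}
  DF⁺ = {L7,L8}

Answer: ["L7", "L8"]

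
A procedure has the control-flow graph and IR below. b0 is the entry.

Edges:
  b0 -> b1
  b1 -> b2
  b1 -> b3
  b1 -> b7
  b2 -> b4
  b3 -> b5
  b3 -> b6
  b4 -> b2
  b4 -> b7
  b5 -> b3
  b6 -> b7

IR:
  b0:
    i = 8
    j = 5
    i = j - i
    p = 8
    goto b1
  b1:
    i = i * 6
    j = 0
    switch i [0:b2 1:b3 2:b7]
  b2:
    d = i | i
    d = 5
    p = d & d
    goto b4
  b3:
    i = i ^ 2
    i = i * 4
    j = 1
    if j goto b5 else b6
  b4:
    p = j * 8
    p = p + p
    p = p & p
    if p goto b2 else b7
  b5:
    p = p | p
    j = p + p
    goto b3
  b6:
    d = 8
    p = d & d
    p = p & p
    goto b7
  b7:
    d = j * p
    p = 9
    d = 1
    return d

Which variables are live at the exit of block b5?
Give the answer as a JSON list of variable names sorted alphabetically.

Answer: ["i", "p"]

Analysis:
Per-block:
  b0: {i,j,p} / ∅
  b1: {i,j} / {i}
  b2: {d,p} / {i}
  b3: {i,j} / {i}
  b4: {p} / {j}
  b5: {j,p} / {p}
  b6: {d,p} / ∅
  b7: {d,p} / {j,p}

Backward fixpoint:
  b0 li=∅ lo={i,p}
  b1 li={i,p} lo={i,j,p}
  b2 li={i,j} lo={i,j}
  b3 li={i,p} lo={i,j,p}
  b4 li={i,j} lo={i,j,p}
  b5 li={i,p} lo={i,p}
  b6 li={j} lo={j,p}
  b7 li={j,p} lo=∅

live-out(b5) = ["i", "p"]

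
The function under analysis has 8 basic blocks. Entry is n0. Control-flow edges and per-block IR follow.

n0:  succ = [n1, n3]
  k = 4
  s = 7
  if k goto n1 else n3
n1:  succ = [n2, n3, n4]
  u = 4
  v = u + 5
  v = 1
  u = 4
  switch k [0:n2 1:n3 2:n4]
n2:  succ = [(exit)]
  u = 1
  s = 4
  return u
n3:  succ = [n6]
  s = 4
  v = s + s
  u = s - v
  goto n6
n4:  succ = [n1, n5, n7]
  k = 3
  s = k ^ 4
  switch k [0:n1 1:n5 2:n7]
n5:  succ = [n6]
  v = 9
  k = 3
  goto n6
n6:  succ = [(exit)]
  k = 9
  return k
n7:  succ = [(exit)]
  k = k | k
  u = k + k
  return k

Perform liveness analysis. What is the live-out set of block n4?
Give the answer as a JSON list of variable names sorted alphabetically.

Per-block:
  n0: {k,s} / ∅
  n1: {u,v} / {k}
  n2: {s,u} / ∅
  n3: {s,u,v} / ∅
  n4: {k,s} / ∅
  n5: {k,v} / ∅
  n6: {k} / ∅
  n7: {k,u} / {k}

Backward fixpoint:
  n0: in=∅ out={k}
  n1: in={k} out=∅
  n2: in=∅ out=∅
  n3: in=∅ out=∅
  n4: in=∅ out={k}
  n5: in=∅ out=∅
  n6: in=∅ out=∅
  n7: in={k} out=∅

live-out(n4) = ["k"]

Answer: ["k"]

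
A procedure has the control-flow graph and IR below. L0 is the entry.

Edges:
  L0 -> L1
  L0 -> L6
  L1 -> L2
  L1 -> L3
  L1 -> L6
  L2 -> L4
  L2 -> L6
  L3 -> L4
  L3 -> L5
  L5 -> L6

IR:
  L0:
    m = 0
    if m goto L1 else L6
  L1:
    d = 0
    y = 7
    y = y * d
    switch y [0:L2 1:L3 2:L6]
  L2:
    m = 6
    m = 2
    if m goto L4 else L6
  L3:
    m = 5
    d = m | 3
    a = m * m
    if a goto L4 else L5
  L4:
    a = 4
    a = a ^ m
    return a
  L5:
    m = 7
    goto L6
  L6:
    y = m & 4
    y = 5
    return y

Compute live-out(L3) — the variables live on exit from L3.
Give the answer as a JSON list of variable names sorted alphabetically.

Block summaries:
  L0 def {m} use ∅
  L1 def {d,y} use ∅
  L2 def {m} use ∅
  L3 def {a,d,m} use ∅
  L4 def {a} use {m}
  L5 def {m} use ∅
  L6 def {y} use {m}

Backward fixpoint:
  live L0: ∅→{m}
  live L1: {m}→{m}
  live L2: ∅→{m}
  live L3: ∅→{m}
  live L4: {m}→∅
  live L5: ∅→{m}
  live L6: {m}→∅

live-out(L3) = ["m"]

Answer: ["m"]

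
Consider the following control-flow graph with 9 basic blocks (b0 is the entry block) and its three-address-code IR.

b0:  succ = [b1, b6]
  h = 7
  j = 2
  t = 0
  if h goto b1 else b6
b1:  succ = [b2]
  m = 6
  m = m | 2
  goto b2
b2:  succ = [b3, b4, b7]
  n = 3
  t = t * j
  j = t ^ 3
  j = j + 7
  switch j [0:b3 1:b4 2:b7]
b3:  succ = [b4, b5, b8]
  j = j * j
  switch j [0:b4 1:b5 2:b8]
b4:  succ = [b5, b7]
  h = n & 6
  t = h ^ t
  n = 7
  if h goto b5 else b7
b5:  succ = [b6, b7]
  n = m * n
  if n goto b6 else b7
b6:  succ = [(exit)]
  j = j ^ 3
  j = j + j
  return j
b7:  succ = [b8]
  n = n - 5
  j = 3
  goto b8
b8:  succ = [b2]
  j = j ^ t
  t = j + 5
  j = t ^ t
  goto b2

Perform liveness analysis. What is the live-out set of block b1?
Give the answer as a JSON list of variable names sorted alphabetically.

Answer: ["j", "m", "t"]

Derivation:
def/use:
  b0: def={h,j,t} ue=∅
  b1: def={m} ue=∅
  b2: def={j,n,t} ue={j,t}
  b3: def={j} ue={j}
  b4: def={h,n,t} ue={n,t}
  b5: def={n} ue={m,n}
  b6: def={j} ue={j}
  b7: def={j,n} ue={n}
  b8: def={j,t} ue={j,t}

Backward fixpoint:
  b0 li=∅ lo={j,t}
  b1 li={j,t} lo={j,m,t}
  b2 li={j,m,t} lo={j,m,n,t}
  b3 li={j,m,n,t} lo={j,m,n,t}
  b4 li={j,m,n,t} lo={j,m,n,t}
  b5 li={j,m,n,t} lo={j,m,n,t}
  b6 li={j} lo=∅
  b7 li={m,n,t} lo={j,m,t}
  b8 li={j,m,t} lo={j,m,t}

live-out(b1) = ["j", "m", "t"]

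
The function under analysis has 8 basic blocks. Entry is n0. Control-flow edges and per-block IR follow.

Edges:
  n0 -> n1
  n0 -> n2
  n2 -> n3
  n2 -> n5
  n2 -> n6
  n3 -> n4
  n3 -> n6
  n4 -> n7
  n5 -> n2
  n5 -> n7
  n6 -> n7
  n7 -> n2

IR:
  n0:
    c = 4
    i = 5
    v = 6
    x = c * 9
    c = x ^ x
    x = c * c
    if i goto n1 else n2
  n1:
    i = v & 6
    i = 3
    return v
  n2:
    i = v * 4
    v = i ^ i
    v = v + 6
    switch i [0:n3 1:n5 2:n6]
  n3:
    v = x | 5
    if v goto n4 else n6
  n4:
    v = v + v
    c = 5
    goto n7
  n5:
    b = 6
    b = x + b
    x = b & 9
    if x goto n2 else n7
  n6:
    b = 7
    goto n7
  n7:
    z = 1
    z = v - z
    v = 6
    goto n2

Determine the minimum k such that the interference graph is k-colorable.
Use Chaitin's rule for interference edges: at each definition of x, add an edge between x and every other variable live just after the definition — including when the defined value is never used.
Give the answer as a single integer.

Per-block:
  n0: def={c,i,v,x} ue=∅
  n1: def={i} ue={v}
  n2: def={i,v} ue={v}
  n3: def={v} ue={x}
  n4: def={c,v} ue={v}
  n5: def={b,x} ue={x}
  n6: def={b} ue=∅
  n7: def={v,z} ue={v}

Liveness:
  n0 li=∅ lo={v,x}
  n1 li={v} lo=∅
  n2 li={v,x} lo={v,x}
  n3 li={x} lo={v,x}
  n4 li={v,x} lo={v,x}
  n5 li={v,x} lo={v,x}
  n6 li={v,x} lo={v,x}
  n7 li={v,x} lo={v,x}

Conflict graph:
  b: {v,x}
  c: {i,v,x}
  i: {c,v,x}
  v: {b,c,i,x,z}
  x: {b,c,i,v,z}
  z: {v,x}

Chromatic number:
  lower bound: {c,i,v,x} mutually conflict ⇒ χ ≥ 4
  4-colouring: R0={v}  R1={x}  R2={b,c,z}  R3={i}
  χ = 4

Answer: 4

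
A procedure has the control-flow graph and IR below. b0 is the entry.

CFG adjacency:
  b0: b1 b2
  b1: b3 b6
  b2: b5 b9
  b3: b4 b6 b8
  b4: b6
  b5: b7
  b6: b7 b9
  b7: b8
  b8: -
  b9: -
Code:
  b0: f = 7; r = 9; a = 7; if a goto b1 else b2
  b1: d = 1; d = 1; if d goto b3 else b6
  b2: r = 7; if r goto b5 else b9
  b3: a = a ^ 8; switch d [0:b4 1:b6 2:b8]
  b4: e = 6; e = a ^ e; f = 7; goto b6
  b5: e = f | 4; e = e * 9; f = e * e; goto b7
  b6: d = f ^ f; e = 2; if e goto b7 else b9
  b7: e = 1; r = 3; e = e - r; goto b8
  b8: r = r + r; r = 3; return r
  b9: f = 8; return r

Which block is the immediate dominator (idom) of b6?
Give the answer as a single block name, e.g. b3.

Answer: b1

Working:
idom tree: b1←b0 b2←b0 b3←b1 b4←b3 b5←b2 b6←b1 b7←b0 b8←b0 b9←b0
Dom∩ at merges:
  b6: preds {b1,b3,b4}: {b0,b1} ∩ {b0,b1,b3} ∩ {b0,b1,b3,b4} = {b0,b1}; idom=b1
  b7: preds {b5,b6}: {b0,b2,b5} ∩ {b0,b1,b6} = {b0}; idom=b0
  b8: preds {b3,b7}: {b0,b1,b3} ∩ {b0,b7} = {b0}; idom=b0
  b9: preds {b2,b6}: {b0,b2} ∩ {b0,b1,b6} = {b0}; idom=b0

idom(b6) = b1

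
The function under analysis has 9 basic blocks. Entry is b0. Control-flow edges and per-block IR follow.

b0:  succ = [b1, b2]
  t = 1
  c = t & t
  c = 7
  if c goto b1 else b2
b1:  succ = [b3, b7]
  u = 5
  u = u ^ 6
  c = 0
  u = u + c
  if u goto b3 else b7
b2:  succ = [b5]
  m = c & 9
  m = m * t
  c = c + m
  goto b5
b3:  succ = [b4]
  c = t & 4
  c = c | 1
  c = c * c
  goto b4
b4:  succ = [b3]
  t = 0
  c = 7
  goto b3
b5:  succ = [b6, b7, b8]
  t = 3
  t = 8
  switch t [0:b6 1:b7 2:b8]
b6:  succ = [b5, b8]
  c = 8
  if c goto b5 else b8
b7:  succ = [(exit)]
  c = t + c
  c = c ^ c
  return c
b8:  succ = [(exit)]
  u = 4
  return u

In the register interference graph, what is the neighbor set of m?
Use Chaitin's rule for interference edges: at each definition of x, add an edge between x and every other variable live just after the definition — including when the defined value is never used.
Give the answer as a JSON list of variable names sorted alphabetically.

Answer: ["c", "t"]

Analysis:
def/use:
  b0: def={c,t} ue=∅
  b1: def={c,u} ue=∅
  b2: def={c,m} ue={c,t}
  b3: def={c} ue={t}
  b4: def={c,t} ue=∅
  b5: def={t} ue=∅
  b6: def={c} ue=∅
  b7: def={c} ue={c,t}
  b8: def={u} ue=∅

Backward fixpoint:
  b0 li=∅ lo={c,t}
  b1 li={t} lo={c,t}
  b2 li={c,t} lo={c}
  b3 li={t} lo=∅
  b4 li=∅ lo={t}
  b5 li={c} lo={c,t}
  b6 li=∅ lo={c}
  b7 li={c,t} lo=∅
  b8 li=∅ lo=∅

Conflict graph:
  c: {m,t,u}
  m: {c,t}
  t: {c,m,u}
  u: {c,t}

N(m) = ["c", "t"]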